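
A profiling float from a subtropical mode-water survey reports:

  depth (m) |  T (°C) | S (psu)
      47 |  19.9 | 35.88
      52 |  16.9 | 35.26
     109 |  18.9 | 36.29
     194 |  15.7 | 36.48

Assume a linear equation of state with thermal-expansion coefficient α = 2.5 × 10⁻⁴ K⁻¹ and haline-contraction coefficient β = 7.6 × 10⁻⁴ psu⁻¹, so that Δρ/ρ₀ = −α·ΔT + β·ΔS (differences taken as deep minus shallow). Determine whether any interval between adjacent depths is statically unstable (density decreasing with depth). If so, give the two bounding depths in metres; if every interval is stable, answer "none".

none

Evaluate Δρ/ρ₀ = −αΔT + βΔS across each adjacent pair:
  47–52 m: −αΔT+βΔS = −(2.5 × 10⁻⁴)(-3.0)+(7.6 × 10⁻⁴)(-0.62) = 2.8 × 10⁻⁴ → stable
  52–109 m: −αΔT+βΔS = −(2.5 × 10⁻⁴)(+2.0)+(7.6 × 10⁻⁴)(+1.03) = 2.8 × 10⁻⁴ → stable
  109–194 m: −αΔT+βΔS = −(2.5 × 10⁻⁴)(-3.2)+(7.6 × 10⁻⁴)(+0.19) = 9.4 × 10⁻⁴ → stable
Every interval has Δρ > 0: the column is stably stratified throughout.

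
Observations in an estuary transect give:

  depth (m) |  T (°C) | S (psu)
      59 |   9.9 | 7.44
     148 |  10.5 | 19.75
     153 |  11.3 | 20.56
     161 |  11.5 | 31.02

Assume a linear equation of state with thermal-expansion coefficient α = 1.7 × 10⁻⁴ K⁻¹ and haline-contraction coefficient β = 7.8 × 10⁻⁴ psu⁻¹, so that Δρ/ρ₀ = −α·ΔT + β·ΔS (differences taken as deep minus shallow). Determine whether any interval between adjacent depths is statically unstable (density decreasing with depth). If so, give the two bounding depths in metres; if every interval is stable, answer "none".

none

Evaluate Δρ/ρ₀ = −αΔT + βΔS across each adjacent pair:
  59–148 m: −αΔT+βΔS = −(1.7 × 10⁻⁴)(+0.6)+(7.8 × 10⁻⁴)(+12.31) = 9.5 × 10⁻³ → stable
  148–153 m: −αΔT+βΔS = −(1.7 × 10⁻⁴)(+0.8)+(7.8 × 10⁻⁴)(+0.81) = 5.0 × 10⁻⁴ → stable
  153–161 m: −αΔT+βΔS = −(1.7 × 10⁻⁴)(+0.2)+(7.8 × 10⁻⁴)(+10.46) = 8.1 × 10⁻³ → stable
Every interval has Δρ > 0: the column is stably stratified throughout.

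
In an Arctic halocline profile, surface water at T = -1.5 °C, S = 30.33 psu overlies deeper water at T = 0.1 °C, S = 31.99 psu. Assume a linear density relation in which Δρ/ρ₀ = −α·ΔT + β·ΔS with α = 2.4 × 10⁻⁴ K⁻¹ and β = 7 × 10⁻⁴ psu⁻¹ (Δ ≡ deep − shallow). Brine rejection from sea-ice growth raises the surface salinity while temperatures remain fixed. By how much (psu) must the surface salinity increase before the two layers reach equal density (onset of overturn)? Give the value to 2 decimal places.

Neutral buoyancy requires −α(T_deep − T_surf) + β(S_deep − S_surf′) = 0.
S_surf′ = S_deep − (α/β)·ΔT = 31.99 − (2.4 × 10⁻⁴/7 × 10⁻⁴)·(+1.6) = 31.4414 psu.
Increase required: 31.4414 − 30.33 = 1.1114 psu.

1.11 psu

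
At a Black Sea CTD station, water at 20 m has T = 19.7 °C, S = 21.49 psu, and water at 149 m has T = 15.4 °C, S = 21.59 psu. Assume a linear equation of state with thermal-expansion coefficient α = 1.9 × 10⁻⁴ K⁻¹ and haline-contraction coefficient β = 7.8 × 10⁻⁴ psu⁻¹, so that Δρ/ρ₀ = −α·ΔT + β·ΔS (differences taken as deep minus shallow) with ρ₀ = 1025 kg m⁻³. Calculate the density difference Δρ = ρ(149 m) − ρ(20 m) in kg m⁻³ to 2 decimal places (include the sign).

ΔT = -4.3 K, ΔS = +0.10 psu (deep − shallow).
Δρ/ρ₀ = −(1.9 × 10⁻⁴)(-4.3) + (7.8 × 10⁻⁴)(+0.10) = 8.95 × 10⁻⁴.
Δρ = 1025 × (8.95 × 10⁻⁴) = +0.92 kg m⁻³.
Positive Δρ: denser below, stable.

+0.92 kg m⁻³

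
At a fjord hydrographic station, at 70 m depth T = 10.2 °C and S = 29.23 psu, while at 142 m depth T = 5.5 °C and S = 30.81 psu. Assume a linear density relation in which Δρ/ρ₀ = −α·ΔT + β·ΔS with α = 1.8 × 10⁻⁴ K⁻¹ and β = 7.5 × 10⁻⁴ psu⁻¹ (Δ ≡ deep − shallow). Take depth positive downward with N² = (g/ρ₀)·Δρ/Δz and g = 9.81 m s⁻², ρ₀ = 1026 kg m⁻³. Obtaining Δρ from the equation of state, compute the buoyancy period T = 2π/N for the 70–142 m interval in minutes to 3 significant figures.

6.30 min

ΔT = -4.7 K, ΔS = +1.58 psu (deep − shallow).
Δρ/ρ₀ = −αΔT + βΔS = 8.46 × 10⁻⁴ + 1.185 × 10⁻³ = 2.031 × 10⁻³, so Δρ ≈ 2.084 kg m⁻³.
N² = (g/ρ₀)·Δρ/Δz = g·(Δρ/ρ₀)/Δz = 9.81 × 2.031 × 10⁻³ / 72 = 2.7672 × 10⁻⁴ s⁻².
N = √(2.7672 × 10⁻⁴) = 0.016635 rad s⁻¹ → T = 2π/N = 377.71 s = 6.2952 min ≈ 6.30 min.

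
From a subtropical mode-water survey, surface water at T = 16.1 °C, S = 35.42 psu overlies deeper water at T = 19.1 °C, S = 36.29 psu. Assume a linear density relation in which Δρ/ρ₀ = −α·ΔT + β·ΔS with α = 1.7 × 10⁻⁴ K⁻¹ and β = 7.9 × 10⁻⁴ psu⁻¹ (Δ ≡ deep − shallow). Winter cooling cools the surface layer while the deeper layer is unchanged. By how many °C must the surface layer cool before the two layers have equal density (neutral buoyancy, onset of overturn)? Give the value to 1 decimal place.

1.0 °C

Neutral buoyancy requires Δρ = 0, i.e. −α(T_deep − T_surf′) + β(S_deep − S_surf) = 0.
T_surf′ = T_deep − (β/α)·ΔS = 19.1 − (7.9 × 10⁻⁴/1.7 × 10⁻⁴)·(+0.87) = 15.057 °C.
Cooling required: 16.1 − (15.057) = 1.043 °C.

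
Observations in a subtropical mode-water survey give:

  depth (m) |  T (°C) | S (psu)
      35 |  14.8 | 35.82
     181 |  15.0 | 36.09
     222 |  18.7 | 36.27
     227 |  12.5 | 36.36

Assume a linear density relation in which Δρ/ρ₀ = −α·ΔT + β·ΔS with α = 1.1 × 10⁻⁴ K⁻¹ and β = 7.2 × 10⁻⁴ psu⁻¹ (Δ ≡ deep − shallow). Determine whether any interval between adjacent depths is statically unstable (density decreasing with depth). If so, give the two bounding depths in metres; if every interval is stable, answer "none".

181–222 m

Evaluate Δρ/ρ₀ = −αΔT + βΔS across each adjacent pair:
  35–181 m: −αΔT+βΔS = −(1.1 × 10⁻⁴)(+0.2)+(7.2 × 10⁻⁴)(+0.27) = 1.7 × 10⁻⁴ → stable
  181–222 m: −αΔT+βΔS = −(1.1 × 10⁻⁴)(+3.7)+(7.2 × 10⁻⁴)(+0.18) = -2.8 × 10⁻⁴ → UNSTABLE
  222–227 m: −αΔT+βΔS = −(1.1 × 10⁻⁴)(-6.2)+(7.2 × 10⁻⁴)(+0.09) = 7.5 × 10⁻⁴ → stable
The 181–222 m interval has Δρ < 0: lighter water underlies denser water.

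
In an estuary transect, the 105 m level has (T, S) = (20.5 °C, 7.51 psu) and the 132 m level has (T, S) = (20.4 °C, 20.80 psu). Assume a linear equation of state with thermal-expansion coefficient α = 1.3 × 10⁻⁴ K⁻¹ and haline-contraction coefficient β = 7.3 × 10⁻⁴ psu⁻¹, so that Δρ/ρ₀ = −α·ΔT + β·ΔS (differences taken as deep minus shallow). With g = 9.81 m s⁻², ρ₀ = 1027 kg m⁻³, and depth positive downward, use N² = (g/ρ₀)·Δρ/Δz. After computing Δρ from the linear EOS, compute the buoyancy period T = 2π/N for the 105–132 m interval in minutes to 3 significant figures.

ΔT = -0.1 K, ΔS = +13.29 psu (deep − shallow).
Δρ/ρ₀ = −αΔT + βΔS = 1.30 × 10⁻⁵ + 9.7017 × 10⁻³ = 9.7147 × 10⁻³, so Δρ ≈ 9.977 kg m⁻³.
N² = (g/ρ₀)·Δρ/Δz = g·(Δρ/ρ₀)/Δz = 9.81 × 9.7147 × 10⁻³ / 27 = 3.5297 × 10⁻³ s⁻².
N = √(3.5297 × 10⁻³) = 0.059411 rad s⁻¹ → T = 2π/N = 105.76 s = 1.7627 min ≈ 1.76 min.

1.76 min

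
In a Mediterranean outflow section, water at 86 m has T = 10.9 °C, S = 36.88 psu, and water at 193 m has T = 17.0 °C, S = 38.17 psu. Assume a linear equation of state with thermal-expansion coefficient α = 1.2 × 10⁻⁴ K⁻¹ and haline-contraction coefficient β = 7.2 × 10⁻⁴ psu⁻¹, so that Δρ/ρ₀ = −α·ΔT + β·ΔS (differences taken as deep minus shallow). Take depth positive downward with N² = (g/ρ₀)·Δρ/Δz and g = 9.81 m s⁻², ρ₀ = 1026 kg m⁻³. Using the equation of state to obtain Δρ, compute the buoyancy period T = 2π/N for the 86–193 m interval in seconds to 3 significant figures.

ΔT = +6.1 K, ΔS = +1.29 psu (deep − shallow).
Δρ/ρ₀ = −αΔT + βΔS = -7.32 × 10⁻⁴ + 9.288 × 10⁻⁴ = 1.968 × 10⁻⁴, so Δρ ≈ 0.2019 kg m⁻³.
N² = (g/ρ₀)·Δρ/Δz = g·(Δρ/ρ₀)/Δz = 9.81 × 1.968 × 10⁻⁴ / 107 = 1.8043 × 10⁻⁵ s⁻².
N = √(1.8043 × 10⁻⁵) = 4.2477 × 10⁻³ rad s⁻¹ → T = 2π/N = 1.4792 × 10³ s ≈ 1.48 × 10³ s.

1.48 × 10³ s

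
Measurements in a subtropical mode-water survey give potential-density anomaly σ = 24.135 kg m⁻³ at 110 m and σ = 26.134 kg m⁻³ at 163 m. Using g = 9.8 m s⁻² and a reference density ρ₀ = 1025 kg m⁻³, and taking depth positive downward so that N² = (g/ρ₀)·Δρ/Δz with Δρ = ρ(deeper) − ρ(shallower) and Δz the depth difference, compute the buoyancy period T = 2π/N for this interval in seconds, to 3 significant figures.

Δρ = 1026.134 − 1024.135 = 1.999 kg m⁻³ over Δz = 163 − 110 = 53 m.
N² = (9.8/1025) × (1.999/53) = 3.6061 × 10⁻⁴ s⁻².
N = √(3.6061 × 10⁻⁴) = 0.018990 rad s⁻¹, so T = 2π/N = 330.87 s ≈ 331 s.

331 s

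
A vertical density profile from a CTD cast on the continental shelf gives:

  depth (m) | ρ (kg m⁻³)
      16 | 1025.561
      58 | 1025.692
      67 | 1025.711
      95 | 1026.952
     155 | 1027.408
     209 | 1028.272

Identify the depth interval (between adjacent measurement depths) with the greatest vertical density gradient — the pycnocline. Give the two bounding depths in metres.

67–95 m

Compute the density gradient over each adjacent pair:
  16–58 m: Δρ/Δz = 0.131/42 = 3.1 × 10⁻³ kg m⁻⁴
  58–67 m: Δρ/Δz = 0.019/9 = 2.1 × 10⁻³ kg m⁻⁴
  67–95 m: Δρ/Δz = 1.241/28 = 0.044 kg m⁻⁴
  95–155 m: Δρ/Δz = 0.456/60 = 7.6 × 10⁻³ kg m⁻⁴
  155–209 m: Δρ/Δz = 0.864/54 = 0.016 kg m⁻⁴
The largest gradient is in the 67–95 m interval — the pycnocline.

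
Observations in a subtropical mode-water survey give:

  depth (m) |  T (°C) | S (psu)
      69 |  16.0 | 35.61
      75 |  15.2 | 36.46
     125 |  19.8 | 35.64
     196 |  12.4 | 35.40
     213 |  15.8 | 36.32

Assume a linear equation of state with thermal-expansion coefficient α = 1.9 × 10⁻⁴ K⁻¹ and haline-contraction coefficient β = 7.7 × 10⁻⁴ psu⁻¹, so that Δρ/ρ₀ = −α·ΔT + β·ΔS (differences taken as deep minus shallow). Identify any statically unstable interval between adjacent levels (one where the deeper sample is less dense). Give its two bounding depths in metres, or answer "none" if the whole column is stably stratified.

Evaluate Δρ/ρ₀ = −αΔT + βΔS across each adjacent pair:
  69–75 m: −αΔT+βΔS = −(1.9 × 10⁻⁴)(-0.8)+(7.7 × 10⁻⁴)(+0.85) = 8.1 × 10⁻⁴ → stable
  75–125 m: −αΔT+βΔS = −(1.9 × 10⁻⁴)(+4.6)+(7.7 × 10⁻⁴)(-0.82) = -1.5 × 10⁻³ → UNSTABLE
  125–196 m: −αΔT+βΔS = −(1.9 × 10⁻⁴)(-7.4)+(7.7 × 10⁻⁴)(-0.24) = 1.2 × 10⁻³ → stable
  196–213 m: −αΔT+βΔS = −(1.9 × 10⁻⁴)(+3.4)+(7.7 × 10⁻⁴)(+0.92) = 6.2 × 10⁻⁵ → stable
The 75–125 m interval has Δρ < 0: lighter water underlies denser water.

75–125 m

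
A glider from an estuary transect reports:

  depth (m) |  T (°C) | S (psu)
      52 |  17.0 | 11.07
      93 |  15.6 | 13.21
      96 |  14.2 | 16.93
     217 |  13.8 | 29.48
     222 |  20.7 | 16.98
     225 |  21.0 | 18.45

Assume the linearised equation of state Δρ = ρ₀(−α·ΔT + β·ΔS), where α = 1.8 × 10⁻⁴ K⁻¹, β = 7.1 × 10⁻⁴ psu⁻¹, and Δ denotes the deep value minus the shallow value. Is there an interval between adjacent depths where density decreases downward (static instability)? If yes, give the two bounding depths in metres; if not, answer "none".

Evaluate Δρ/ρ₀ = −αΔT + βΔS across each adjacent pair:
  52–93 m: −αΔT+βΔS = −(1.8 × 10⁻⁴)(-1.4)+(7.1 × 10⁻⁴)(+2.14) = 1.8 × 10⁻³ → stable
  93–96 m: −αΔT+βΔS = −(1.8 × 10⁻⁴)(-1.4)+(7.1 × 10⁻⁴)(+3.72) = 2.9 × 10⁻³ → stable
  96–217 m: −αΔT+βΔS = −(1.8 × 10⁻⁴)(-0.4)+(7.1 × 10⁻⁴)(+12.55) = 9.0 × 10⁻³ → stable
  217–222 m: −αΔT+βΔS = −(1.8 × 10⁻⁴)(+6.9)+(7.1 × 10⁻⁴)(-12.50) = -0.010 → UNSTABLE
  222–225 m: −αΔT+βΔS = −(1.8 × 10⁻⁴)(+0.3)+(7.1 × 10⁻⁴)(+1.47) = 9.9 × 10⁻⁴ → stable
The 217–222 m interval has Δρ < 0: lighter water underlies denser water.

217–222 m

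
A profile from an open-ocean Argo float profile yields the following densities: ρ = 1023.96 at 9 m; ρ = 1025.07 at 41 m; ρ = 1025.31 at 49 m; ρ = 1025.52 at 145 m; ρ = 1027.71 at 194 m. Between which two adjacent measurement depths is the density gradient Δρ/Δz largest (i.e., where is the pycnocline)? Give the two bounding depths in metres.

Compute the density gradient over each adjacent pair:
  9–41 m: Δρ/Δz = 1.11/32 = 0.035 kg m⁻⁴
  41–49 m: Δρ/Δz = 0.24/8 = 0.030 kg m⁻⁴
  49–145 m: Δρ/Δz = 0.21/96 = 2.2 × 10⁻³ kg m⁻⁴
  145–194 m: Δρ/Δz = 2.19/49 = 0.045 kg m⁻⁴
The largest gradient is in the 145–194 m interval — the pycnocline.

145–194 m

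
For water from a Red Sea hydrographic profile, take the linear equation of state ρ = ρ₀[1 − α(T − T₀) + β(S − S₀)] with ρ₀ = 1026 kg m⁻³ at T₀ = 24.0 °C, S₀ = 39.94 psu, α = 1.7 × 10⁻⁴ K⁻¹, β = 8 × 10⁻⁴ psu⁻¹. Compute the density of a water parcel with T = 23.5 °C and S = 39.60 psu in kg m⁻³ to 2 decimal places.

T − T₀ = -0.5 K, S − S₀ = -0.34 psu.
Bracket = 1 − α·(-0.5) + β·(-0.34) = 1 + (-1.87 × 10⁻⁴) = 0.9998130.
ρ = 1026 × 0.9998130 = 1025.81 kg m⁻³.

1025.81 kg m⁻³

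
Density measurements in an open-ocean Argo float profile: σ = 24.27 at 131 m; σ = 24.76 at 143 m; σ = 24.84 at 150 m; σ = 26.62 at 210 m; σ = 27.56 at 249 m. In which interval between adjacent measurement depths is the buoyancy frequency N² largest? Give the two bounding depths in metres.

131–143 m

Compute the density gradient over each adjacent pair:
  131–143 m: Δρ/Δz = 0.49/12 = 0.041 kg m⁻⁴
  143–150 m: Δρ/Δz = 0.08/7 = 0.011 kg m⁻⁴
  150–210 m: Δρ/Δz = 1.78/60 = 0.030 kg m⁻⁴
  210–249 m: Δρ/Δz = 0.94/39 = 0.024 kg m⁻⁴
The largest gradient is in the 131–143 m interval — the pycnocline.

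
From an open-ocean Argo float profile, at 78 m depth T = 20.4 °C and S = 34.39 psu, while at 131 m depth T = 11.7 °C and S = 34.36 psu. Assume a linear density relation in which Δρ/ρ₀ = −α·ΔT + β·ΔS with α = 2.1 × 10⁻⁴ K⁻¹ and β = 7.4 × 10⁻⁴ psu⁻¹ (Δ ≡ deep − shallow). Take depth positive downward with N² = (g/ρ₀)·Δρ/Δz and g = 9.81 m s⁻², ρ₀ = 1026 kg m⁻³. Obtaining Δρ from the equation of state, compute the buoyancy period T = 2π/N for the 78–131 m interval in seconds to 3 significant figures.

ΔT = -8.7 K, ΔS = -0.03 psu (deep − shallow).
Δρ/ρ₀ = −αΔT + βΔS = 1.827 × 10⁻³ − 2.22 × 10⁻⁵ = 1.8048 × 10⁻³, so Δρ ≈ 1.852 kg m⁻³.
N² = (g/ρ₀)·Δρ/Δz = g·(Δρ/ρ₀)/Δz = 9.81 × 1.8048 × 10⁻³ / 53 = 3.3406 × 10⁻⁴ s⁻².
N = √(3.3406 × 10⁻⁴) = 0.018277 rad s⁻¹ → T = 2π/N = 343.78 s ≈ 344 s.

344 s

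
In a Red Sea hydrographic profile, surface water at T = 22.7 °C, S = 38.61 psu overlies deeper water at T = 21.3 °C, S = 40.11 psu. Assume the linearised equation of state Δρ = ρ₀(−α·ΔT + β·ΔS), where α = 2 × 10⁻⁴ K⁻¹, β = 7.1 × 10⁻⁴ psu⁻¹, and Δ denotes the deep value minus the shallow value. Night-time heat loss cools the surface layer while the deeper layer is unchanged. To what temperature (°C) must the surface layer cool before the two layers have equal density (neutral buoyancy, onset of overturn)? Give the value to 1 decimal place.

Neutral buoyancy requires Δρ = 0, i.e. −α(T_deep − T_surf′) + β(S_deep − S_surf) = 0.
T_surf′ = T_deep − (β/α)·ΔS = 21.3 − (7.1 × 10⁻⁴/2 × 10⁻⁴)·(+1.50) = 15.975 °C.
Cooling required: 22.7 − (15.975) = 6.725 °C.

16.0 °C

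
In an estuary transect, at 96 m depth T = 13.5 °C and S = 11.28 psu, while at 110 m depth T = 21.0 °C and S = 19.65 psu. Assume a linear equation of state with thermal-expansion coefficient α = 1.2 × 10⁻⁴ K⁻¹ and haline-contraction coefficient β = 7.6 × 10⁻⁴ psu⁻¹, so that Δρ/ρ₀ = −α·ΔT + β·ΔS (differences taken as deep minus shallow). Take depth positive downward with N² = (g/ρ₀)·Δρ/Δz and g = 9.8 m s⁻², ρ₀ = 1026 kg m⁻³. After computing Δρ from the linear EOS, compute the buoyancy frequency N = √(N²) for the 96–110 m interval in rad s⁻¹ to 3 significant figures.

0.0618 rad s⁻¹

ΔT = +7.5 K, ΔS = +8.37 psu (deep − shallow).
Δρ/ρ₀ = −αΔT + βΔS = -9.00 × 10⁻⁴ + 6.3612 × 10⁻³ = 5.4612 × 10⁻³, so Δρ ≈ 5.603 kg m⁻³.
N² = (g/ρ₀)·Δρ/Δz = g·(Δρ/ρ₀)/Δz = 9.8 × 5.4612 × 10⁻³ / 14 = 3.8228 × 10⁻³ s⁻².
N = √(3.8228 × 10⁻³) = 0.061829 rad s⁻¹ ≈ 0.0618 rad s⁻¹.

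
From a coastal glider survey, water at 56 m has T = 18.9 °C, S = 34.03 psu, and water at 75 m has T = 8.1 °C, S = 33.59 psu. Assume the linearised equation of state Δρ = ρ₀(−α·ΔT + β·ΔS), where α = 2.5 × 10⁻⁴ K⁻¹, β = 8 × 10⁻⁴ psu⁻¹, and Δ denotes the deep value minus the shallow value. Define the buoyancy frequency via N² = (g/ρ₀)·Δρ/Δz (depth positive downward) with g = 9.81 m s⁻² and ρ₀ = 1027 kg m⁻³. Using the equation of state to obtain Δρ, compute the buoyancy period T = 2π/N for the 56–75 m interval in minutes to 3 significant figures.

ΔT = -10.8 K, ΔS = -0.44 psu (deep − shallow).
Δρ/ρ₀ = −αΔT + βΔS = 2.70 × 10⁻³ − 3.52 × 10⁻⁴ = 2.348 × 10⁻³, so Δρ ≈ 2.411 kg m⁻³.
N² = (g/ρ₀)·Δρ/Δz = g·(Δρ/ρ₀)/Δz = 9.81 × 2.348 × 10⁻³ / 19 = 1.2123 × 10⁻³ s⁻².
N = √(1.2123 × 10⁻³) = 0.034818 rad s⁻¹ → T = 2π/N = 180.46 s = 3.0077 min ≈ 3.01 min.

3.01 min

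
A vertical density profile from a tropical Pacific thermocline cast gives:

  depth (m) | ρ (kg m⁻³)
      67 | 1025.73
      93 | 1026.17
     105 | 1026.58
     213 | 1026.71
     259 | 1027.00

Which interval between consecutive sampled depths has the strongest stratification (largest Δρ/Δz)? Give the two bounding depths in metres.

Compute the density gradient over each adjacent pair:
  67–93 m: Δρ/Δz = 0.44/26 = 0.017 kg m⁻⁴
  93–105 m: Δρ/Δz = 0.41/12 = 0.034 kg m⁻⁴
  105–213 m: Δρ/Δz = 0.13/108 = 1.2 × 10⁻³ kg m⁻⁴
  213–259 m: Δρ/Δz = 0.29/46 = 6.3 × 10⁻³ kg m⁻⁴
The largest gradient is in the 93–105 m interval — the pycnocline.

93–105 m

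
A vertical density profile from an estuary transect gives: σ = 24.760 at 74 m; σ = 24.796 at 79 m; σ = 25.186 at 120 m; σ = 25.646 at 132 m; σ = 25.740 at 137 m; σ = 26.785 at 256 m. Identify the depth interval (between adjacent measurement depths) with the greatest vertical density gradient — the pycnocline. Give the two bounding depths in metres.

120–132 m

Compute the density gradient over each adjacent pair:
  74–79 m: Δρ/Δz = 0.036/5 = 7.2 × 10⁻³ kg m⁻⁴
  79–120 m: Δρ/Δz = 0.390/41 = 9.5 × 10⁻³ kg m⁻⁴
  120–132 m: Δρ/Δz = 0.460/12 = 0.038 kg m⁻⁴
  132–137 m: Δρ/Δz = 0.094/5 = 0.019 kg m⁻⁴
  137–256 m: Δρ/Δz = 1.045/119 = 8.8 × 10⁻³ kg m⁻⁴
The largest gradient is in the 120–132 m interval — the pycnocline.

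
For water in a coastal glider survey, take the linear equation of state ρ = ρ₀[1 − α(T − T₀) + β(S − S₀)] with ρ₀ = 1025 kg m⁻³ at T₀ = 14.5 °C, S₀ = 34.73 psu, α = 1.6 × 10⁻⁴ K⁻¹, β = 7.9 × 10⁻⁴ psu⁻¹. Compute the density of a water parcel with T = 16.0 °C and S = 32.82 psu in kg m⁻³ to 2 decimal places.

1023.21 kg m⁻³

T − T₀ = +1.5 K, S − S₀ = -1.91 psu.
Bracket = 1 − α·(+1.5) + β·(-1.91) = 1 + (-1.7489 × 10⁻³) = 0.9982511.
ρ = 1025 × 0.9982511 = 1023.21 kg m⁻³.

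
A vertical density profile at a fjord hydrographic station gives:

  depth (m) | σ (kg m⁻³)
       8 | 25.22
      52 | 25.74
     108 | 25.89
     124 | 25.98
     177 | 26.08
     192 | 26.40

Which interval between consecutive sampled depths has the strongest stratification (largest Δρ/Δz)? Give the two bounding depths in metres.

Compute the density gradient over each adjacent pair:
  8–52 m: Δρ/Δz = 0.52/44 = 0.012 kg m⁻⁴
  52–108 m: Δρ/Δz = 0.15/56 = 2.7 × 10⁻³ kg m⁻⁴
  108–124 m: Δρ/Δz = 0.09/16 = 5.6 × 10⁻³ kg m⁻⁴
  124–177 m: Δρ/Δz = 0.10/53 = 1.9 × 10⁻³ kg m⁻⁴
  177–192 m: Δρ/Δz = 0.32/15 = 0.021 kg m⁻⁴
The largest gradient is in the 177–192 m interval — the pycnocline.

177–192 m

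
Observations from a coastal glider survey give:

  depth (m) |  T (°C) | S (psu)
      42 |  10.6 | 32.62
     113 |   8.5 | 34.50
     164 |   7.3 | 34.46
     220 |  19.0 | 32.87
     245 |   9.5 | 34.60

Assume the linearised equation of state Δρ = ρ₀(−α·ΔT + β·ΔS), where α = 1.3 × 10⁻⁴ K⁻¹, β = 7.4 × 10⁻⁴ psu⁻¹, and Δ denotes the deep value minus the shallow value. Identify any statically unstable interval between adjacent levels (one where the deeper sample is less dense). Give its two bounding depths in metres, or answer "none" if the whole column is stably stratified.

Evaluate Δρ/ρ₀ = −αΔT + βΔS across each adjacent pair:
  42–113 m: −αΔT+βΔS = −(1.3 × 10⁻⁴)(-2.1)+(7.4 × 10⁻⁴)(+1.88) = 1.7 × 10⁻³ → stable
  113–164 m: −αΔT+βΔS = −(1.3 × 10⁻⁴)(-1.2)+(7.4 × 10⁻⁴)(-0.04) = 1.3 × 10⁻⁴ → stable
  164–220 m: −αΔT+βΔS = −(1.3 × 10⁻⁴)(+11.7)+(7.4 × 10⁻⁴)(-1.59) = -2.7 × 10⁻³ → UNSTABLE
  220–245 m: −αΔT+βΔS = −(1.3 × 10⁻⁴)(-9.5)+(7.4 × 10⁻⁴)(+1.73) = 2.5 × 10⁻³ → stable
The 164–220 m interval has Δρ < 0: lighter water underlies denser water.

164–220 m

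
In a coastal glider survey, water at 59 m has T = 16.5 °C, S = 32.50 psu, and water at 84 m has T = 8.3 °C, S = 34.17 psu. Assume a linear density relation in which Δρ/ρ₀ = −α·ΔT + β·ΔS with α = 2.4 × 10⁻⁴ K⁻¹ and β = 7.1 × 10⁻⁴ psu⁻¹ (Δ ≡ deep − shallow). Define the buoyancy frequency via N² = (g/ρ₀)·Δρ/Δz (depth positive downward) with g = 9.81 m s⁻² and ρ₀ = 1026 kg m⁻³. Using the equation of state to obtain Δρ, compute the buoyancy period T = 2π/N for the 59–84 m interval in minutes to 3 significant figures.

ΔT = -8.2 K, ΔS = +1.67 psu (deep − shallow).
Δρ/ρ₀ = −αΔT + βΔS = 1.968 × 10⁻³ + 1.1857 × 10⁻³ = 3.1537 × 10⁻³, so Δρ ≈ 3.236 kg m⁻³.
N² = (g/ρ₀)·Δρ/Δz = g·(Δρ/ρ₀)/Δz = 9.81 × 3.1537 × 10⁻³ / 25 = 1.2375 × 10⁻³ s⁻².
N = √(1.2375 × 10⁻³) = 0.035178 rad s⁻¹ → T = 2π/N = 178.61 s = 2.9768 min ≈ 2.98 min.

2.98 min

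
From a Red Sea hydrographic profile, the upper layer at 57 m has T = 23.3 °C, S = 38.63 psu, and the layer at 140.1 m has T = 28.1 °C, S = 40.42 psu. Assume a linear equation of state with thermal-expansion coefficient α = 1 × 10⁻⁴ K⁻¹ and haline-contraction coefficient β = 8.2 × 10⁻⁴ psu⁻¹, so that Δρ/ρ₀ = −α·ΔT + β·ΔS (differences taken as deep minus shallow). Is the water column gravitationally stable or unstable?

stable

ΔT = 28.1 − 23.3 = +4.8 K and ΔS = 40.42 − 38.63 = +1.79 psu (deep − shallow).
−αΔT = -4.80 × 10⁻⁴; βΔS = 1.4678 × 10⁻³; sum Δρ/ρ₀ = 9.878 × 10⁻⁴.
Δρ/ρ₀ > 0, so Δρ > 0: deeper water is denser → statically stable.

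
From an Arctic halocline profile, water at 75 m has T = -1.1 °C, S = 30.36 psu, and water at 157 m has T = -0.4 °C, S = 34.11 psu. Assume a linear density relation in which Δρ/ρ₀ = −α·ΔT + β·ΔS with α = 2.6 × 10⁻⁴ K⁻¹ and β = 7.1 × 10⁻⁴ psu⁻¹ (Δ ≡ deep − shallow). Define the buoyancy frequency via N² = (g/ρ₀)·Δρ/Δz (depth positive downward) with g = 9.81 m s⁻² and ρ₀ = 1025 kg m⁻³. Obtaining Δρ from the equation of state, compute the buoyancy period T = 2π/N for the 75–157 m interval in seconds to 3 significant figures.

365 s

ΔT = +0.7 K, ΔS = +3.75 psu (deep − shallow).
Δρ/ρ₀ = −αΔT + βΔS = -1.82 × 10⁻⁴ + 2.6625 × 10⁻³ = 2.4805 × 10⁻³, so Δρ ≈ 2.543 kg m⁻³.
N² = (g/ρ₀)·Δρ/Δz = g·(Δρ/ρ₀)/Δz = 9.81 × 2.4805 × 10⁻³ / 82 = 2.9675 × 10⁻⁴ s⁻².
N = √(2.9675 × 10⁻⁴) = 0.017226 rad s⁻¹ → T = 2π/N = 364.75 s ≈ 365 s.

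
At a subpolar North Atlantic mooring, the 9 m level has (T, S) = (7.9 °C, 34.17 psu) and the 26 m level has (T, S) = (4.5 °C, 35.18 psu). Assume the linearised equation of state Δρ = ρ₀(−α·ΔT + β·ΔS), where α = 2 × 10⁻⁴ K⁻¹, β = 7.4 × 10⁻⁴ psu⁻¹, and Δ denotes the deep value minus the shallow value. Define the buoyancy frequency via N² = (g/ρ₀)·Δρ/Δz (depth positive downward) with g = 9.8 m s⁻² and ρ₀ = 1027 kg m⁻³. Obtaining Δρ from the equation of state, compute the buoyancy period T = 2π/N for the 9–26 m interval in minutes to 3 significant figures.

3.65 min

ΔT = -3.4 K, ΔS = +1.01 psu (deep − shallow).
Δρ/ρ₀ = −αΔT + βΔS = 6.80 × 10⁻⁴ + 7.474 × 10⁻⁴ = 1.4274 × 10⁻³, so Δρ ≈ 1.466 kg m⁻³.
N² = (g/ρ₀)·Δρ/Δz = g·(Δρ/ρ₀)/Δz = 9.8 × 1.4274 × 10⁻³ / 17 = 8.2285 × 10⁻⁴ s⁻².
N = √(8.2285 × 10⁻⁴) = 0.028685 rad s⁻¹ → T = 2π/N = 219.04 s = 3.6507 min ≈ 3.65 min.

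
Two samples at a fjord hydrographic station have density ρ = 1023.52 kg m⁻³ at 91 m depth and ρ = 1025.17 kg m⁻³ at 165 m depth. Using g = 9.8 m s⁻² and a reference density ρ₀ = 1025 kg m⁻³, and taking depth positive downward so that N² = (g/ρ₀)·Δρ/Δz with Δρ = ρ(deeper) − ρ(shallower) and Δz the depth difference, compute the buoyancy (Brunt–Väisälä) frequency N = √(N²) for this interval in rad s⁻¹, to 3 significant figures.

0.0146 rad s⁻¹

Δρ = 1025.17 − 1023.52 = 1.65 kg m⁻³ over Δz = 165 − 91 = 74 m.
N² = (9.8/1025) × (1.65/74) = 2.1318 × 10⁻⁴ s⁻².
N = √(2.1318 × 10⁻⁴) = 0.014601 rad s⁻¹ ≈ 0.0146 rad s⁻¹.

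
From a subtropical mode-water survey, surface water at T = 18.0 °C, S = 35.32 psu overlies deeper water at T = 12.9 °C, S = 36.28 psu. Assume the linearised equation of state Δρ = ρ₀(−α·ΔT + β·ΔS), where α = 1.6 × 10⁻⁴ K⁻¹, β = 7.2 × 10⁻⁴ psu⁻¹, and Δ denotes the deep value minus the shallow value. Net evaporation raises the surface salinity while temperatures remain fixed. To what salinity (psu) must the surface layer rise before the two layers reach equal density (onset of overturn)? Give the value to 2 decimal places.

37.41 psu

Neutral buoyancy requires −α(T_deep − T_surf) + β(S_deep − S_surf′) = 0.
S_surf′ = S_deep − (α/β)·ΔT = 36.28 − (1.6 × 10⁻⁴/7.2 × 10⁻⁴)·(-5.1) = 37.4133 psu.
Increase required: 37.4133 − 35.32 = 2.0933 psu.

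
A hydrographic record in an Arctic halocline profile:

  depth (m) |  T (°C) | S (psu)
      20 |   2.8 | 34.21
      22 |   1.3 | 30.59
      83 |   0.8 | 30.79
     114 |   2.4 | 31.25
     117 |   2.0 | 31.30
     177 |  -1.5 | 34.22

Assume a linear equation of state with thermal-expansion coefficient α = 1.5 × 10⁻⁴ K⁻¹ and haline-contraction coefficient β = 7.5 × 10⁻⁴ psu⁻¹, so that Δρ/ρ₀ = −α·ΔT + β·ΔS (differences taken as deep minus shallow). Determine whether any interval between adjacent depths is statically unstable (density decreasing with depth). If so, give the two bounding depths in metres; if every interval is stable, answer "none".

Evaluate Δρ/ρ₀ = −αΔT + βΔS across each adjacent pair:
  20–22 m: −αΔT+βΔS = −(1.5 × 10⁻⁴)(-1.5)+(7.5 × 10⁻⁴)(-3.62) = -2.5 × 10⁻³ → UNSTABLE
  22–83 m: −αΔT+βΔS = −(1.5 × 10⁻⁴)(-0.5)+(7.5 × 10⁻⁴)(+0.20) = 2.2 × 10⁻⁴ → stable
  83–114 m: −αΔT+βΔS = −(1.5 × 10⁻⁴)(+1.6)+(7.5 × 10⁻⁴)(+0.46) = 1.1 × 10⁻⁴ → stable
  114–117 m: −αΔT+βΔS = −(1.5 × 10⁻⁴)(-0.4)+(7.5 × 10⁻⁴)(+0.05) = 9.7 × 10⁻⁵ → stable
  117–177 m: −αΔT+βΔS = −(1.5 × 10⁻⁴)(-3.5)+(7.5 × 10⁻⁴)(+2.92) = 2.7 × 10⁻³ → stable
The 20–22 m interval has Δρ < 0: lighter water underlies denser water.

20–22 m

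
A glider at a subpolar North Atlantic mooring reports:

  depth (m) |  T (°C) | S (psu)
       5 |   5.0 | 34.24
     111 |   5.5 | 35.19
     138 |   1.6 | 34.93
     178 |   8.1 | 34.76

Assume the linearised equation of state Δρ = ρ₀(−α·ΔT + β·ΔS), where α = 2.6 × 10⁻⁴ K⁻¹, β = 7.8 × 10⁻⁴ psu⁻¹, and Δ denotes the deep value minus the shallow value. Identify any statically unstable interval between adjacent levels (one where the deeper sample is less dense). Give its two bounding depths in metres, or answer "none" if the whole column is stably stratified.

138–178 m

Evaluate Δρ/ρ₀ = −αΔT + βΔS across each adjacent pair:
  5–111 m: −αΔT+βΔS = −(2.6 × 10⁻⁴)(+0.5)+(7.8 × 10⁻⁴)(+0.95) = 6.1 × 10⁻⁴ → stable
  111–138 m: −αΔT+βΔS = −(2.6 × 10⁻⁴)(-3.9)+(7.8 × 10⁻⁴)(-0.26) = 8.1 × 10⁻⁴ → stable
  138–178 m: −αΔT+βΔS = −(2.6 × 10⁻⁴)(+6.5)+(7.8 × 10⁻⁴)(-0.17) = -1.8 × 10⁻³ → UNSTABLE
The 138–178 m interval has Δρ < 0: lighter water underlies denser water.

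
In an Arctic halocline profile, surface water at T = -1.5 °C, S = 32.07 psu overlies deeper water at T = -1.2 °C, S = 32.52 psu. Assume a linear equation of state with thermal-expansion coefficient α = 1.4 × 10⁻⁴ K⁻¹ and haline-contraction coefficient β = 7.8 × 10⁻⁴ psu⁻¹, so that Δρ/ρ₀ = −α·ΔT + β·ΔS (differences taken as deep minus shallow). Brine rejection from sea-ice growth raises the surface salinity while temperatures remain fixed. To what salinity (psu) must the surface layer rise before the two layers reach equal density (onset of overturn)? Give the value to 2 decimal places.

32.47 psu

Neutral buoyancy requires −α(T_deep − T_surf) + β(S_deep − S_surf′) = 0.
S_surf′ = S_deep − (α/β)·ΔT = 32.52 − (1.4 × 10⁻⁴/7.8 × 10⁻⁴)·(+0.3) = 32.4662 psu.
Increase required: 32.4662 − 32.07 = 0.3962 psu.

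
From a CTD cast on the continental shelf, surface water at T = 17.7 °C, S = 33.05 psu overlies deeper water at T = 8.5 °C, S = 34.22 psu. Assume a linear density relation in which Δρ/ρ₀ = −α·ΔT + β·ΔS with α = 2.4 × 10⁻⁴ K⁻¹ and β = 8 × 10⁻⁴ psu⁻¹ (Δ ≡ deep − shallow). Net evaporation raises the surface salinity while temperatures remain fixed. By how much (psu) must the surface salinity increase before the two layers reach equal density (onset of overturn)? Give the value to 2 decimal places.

3.93 psu

Neutral buoyancy requires −α(T_deep − T_surf) + β(S_deep − S_surf′) = 0.
S_surf′ = S_deep − (α/β)·ΔT = 34.22 − (2.4 × 10⁻⁴/8 × 10⁻⁴)·(-9.2) = 36.9800 psu.
Increase required: 36.9800 − 33.05 = 3.9300 psu.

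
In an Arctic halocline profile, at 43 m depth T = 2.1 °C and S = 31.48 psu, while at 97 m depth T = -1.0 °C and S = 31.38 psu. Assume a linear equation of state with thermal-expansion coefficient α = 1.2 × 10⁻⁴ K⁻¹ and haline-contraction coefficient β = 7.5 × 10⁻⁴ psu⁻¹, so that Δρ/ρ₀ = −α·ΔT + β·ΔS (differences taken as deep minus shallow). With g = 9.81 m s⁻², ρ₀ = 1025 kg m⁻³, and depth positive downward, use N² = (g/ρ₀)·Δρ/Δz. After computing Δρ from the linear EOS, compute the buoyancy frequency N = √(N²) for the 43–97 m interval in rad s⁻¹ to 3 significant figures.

7.35 × 10⁻³ rad s⁻¹

ΔT = -3.1 K, ΔS = -0.10 psu (deep − shallow).
Δρ/ρ₀ = −αΔT + βΔS = 3.72 × 10⁻⁴ − 7.50 × 10⁻⁵ = 2.97 × 10⁻⁴, so Δρ ≈ 0.3044 kg m⁻³.
N² = (g/ρ₀)·Δρ/Δz = g·(Δρ/ρ₀)/Δz = 9.81 × 2.97 × 10⁻⁴ / 54 = 5.3955 × 10⁻⁵ s⁻².
N = √(5.3955 × 10⁻⁵) = 7.3454 × 10⁻³ rad s⁻¹ ≈ 7.35 × 10⁻³ rad s⁻¹.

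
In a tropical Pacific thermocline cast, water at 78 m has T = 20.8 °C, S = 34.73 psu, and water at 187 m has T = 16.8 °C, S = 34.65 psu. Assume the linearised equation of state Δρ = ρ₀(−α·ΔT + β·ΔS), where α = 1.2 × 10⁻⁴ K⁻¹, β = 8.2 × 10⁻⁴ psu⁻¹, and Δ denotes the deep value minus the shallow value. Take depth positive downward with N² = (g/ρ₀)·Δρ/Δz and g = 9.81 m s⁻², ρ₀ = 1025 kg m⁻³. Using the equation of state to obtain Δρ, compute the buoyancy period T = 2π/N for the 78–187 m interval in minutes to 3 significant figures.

ΔT = -4.0 K, ΔS = -0.08 psu (deep − shallow).
Δρ/ρ₀ = −αΔT + βΔS = 4.80 × 10⁻⁴ − 6.56 × 10⁻⁵ = 4.144 × 10⁻⁴, so Δρ ≈ 0.4248 kg m⁻³.
N² = (g/ρ₀)·Δρ/Δz = g·(Δρ/ρ₀)/Δz = 9.81 × 4.144 × 10⁻⁴ / 109 = 3.7296 × 10⁻⁵ s⁻².
N = √(3.7296 × 10⁻⁵) = 6.1070 × 10⁻³ rad s⁻¹ → T = 2π/N = 1.0288 × 10³ s = 17.147 min ≈ 17.1 min.

17.1 min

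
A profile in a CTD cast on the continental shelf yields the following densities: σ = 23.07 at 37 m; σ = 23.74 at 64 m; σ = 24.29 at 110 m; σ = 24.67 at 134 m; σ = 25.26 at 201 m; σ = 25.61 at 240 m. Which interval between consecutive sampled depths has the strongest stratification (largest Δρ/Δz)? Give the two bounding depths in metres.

37–64 m

Compute the density gradient over each adjacent pair:
  37–64 m: Δρ/Δz = 0.67/27 = 0.025 kg m⁻⁴
  64–110 m: Δρ/Δz = 0.55/46 = 0.012 kg m⁻⁴
  110–134 m: Δρ/Δz = 0.38/24 = 0.016 kg m⁻⁴
  134–201 m: Δρ/Δz = 0.59/67 = 8.8 × 10⁻³ kg m⁻⁴
  201–240 m: Δρ/Δz = 0.35/39 = 9.0 × 10⁻³ kg m⁻⁴
The largest gradient is in the 37–64 m interval — the pycnocline.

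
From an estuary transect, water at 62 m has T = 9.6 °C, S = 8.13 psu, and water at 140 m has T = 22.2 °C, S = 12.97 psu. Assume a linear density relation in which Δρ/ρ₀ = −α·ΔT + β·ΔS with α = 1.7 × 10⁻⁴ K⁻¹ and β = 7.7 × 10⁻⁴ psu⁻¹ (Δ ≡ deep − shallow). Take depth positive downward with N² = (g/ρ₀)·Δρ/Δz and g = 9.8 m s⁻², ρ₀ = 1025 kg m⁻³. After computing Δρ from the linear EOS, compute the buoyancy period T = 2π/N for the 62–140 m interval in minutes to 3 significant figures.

ΔT = +12.6 K, ΔS = +4.84 psu (deep − shallow).
Δρ/ρ₀ = −αΔT + βΔS = -2.142 × 10⁻³ + 3.7268 × 10⁻³ = 1.5848 × 10⁻³, so Δρ ≈ 1.624 kg m⁻³.
N² = (g/ρ₀)·Δρ/Δz = g·(Δρ/ρ₀)/Δz = 9.8 × 1.5848 × 10⁻³ / 78 = 1.9912 × 10⁻⁴ s⁻².
N = √(1.9912 × 10⁻⁴) = 0.014111 rad s⁻¹ → T = 2π/N = 445.27 s = 7.4212 min ≈ 7.42 min.

7.42 min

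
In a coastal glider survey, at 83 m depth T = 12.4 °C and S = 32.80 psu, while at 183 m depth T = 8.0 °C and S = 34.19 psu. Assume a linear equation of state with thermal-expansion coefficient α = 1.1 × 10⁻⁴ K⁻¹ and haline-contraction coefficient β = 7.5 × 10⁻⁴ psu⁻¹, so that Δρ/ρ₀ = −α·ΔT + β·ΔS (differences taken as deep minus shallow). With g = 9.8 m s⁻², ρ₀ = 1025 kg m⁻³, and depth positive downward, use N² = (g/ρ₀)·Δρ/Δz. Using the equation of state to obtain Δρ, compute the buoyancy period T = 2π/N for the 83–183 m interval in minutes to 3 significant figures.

8.56 min

ΔT = -4.4 K, ΔS = +1.39 psu (deep − shallow).
Δρ/ρ₀ = −αΔT + βΔS = 4.84 × 10⁻⁴ + 1.0425 × 10⁻³ = 1.5265 × 10⁻³, so Δρ ≈ 1.565 kg m⁻³.
N² = (g/ρ₀)·Δρ/Δz = g·(Δρ/ρ₀)/Δz = 9.8 × 1.5265 × 10⁻³ / 100 = 1.4960 × 10⁻⁴ s⁻².
N = √(1.4960 × 10⁻⁴) = 0.012231 rad s⁻¹ → T = 2π/N = 513.71 s = 8.5618 min ≈ 8.56 min.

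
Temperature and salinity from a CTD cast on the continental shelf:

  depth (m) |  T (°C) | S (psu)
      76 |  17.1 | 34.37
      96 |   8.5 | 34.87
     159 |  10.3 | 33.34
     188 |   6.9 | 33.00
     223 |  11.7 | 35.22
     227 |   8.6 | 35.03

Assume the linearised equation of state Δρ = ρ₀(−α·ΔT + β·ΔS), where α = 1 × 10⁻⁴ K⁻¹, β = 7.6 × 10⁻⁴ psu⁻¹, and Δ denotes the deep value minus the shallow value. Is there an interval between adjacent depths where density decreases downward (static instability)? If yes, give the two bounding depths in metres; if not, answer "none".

Evaluate Δρ/ρ₀ = −αΔT + βΔS across each adjacent pair:
  76–96 m: −αΔT+βΔS = −(1 × 10⁻⁴)(-8.6)+(7.6 × 10⁻⁴)(+0.50) = 1.2 × 10⁻³ → stable
  96–159 m: −αΔT+βΔS = −(1 × 10⁻⁴)(+1.8)+(7.6 × 10⁻⁴)(-1.53) = -1.3 × 10⁻³ → UNSTABLE
  159–188 m: −αΔT+βΔS = −(1 × 10⁻⁴)(-3.4)+(7.6 × 10⁻⁴)(-0.34) = 8.2 × 10⁻⁵ → stable
  188–223 m: −αΔT+βΔS = −(1 × 10⁻⁴)(+4.8)+(7.6 × 10⁻⁴)(+2.22) = 1.2 × 10⁻³ → stable
  223–227 m: −αΔT+βΔS = −(1 × 10⁻⁴)(-3.1)+(7.6 × 10⁻⁴)(-0.19) = 1.7 × 10⁻⁴ → stable
The 96–159 m interval has Δρ < 0: lighter water underlies denser water.

96–159 m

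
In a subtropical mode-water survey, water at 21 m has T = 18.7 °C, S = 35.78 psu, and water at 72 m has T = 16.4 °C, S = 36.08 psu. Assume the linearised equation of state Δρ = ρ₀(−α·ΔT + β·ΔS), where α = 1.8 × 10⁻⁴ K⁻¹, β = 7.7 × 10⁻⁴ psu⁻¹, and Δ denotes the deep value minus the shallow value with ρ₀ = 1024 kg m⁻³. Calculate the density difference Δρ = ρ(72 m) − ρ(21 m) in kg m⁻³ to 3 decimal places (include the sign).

ΔT = -2.3 K, ΔS = +0.30 psu (deep − shallow).
Δρ/ρ₀ = −(1.8 × 10⁻⁴)(-2.3) + (7.7 × 10⁻⁴)(+0.30) = 6.45 × 10⁻⁴.
Δρ = 1024 × (6.45 × 10⁻⁴) = +0.660 kg m⁻³.
Positive Δρ: denser below, stable.

+0.660 kg m⁻³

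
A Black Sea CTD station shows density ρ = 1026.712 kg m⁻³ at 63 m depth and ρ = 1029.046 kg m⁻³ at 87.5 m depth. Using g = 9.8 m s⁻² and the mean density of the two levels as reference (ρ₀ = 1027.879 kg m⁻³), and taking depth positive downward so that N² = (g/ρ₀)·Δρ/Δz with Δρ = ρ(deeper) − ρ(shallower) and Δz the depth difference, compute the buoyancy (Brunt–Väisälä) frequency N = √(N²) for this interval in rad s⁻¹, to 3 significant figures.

Δρ = 1029.046 − 1026.712 = 2.334 kg m⁻³ over Δz = 87.5 − 63 = 24.5 m.
N² = (9.8/1027.879) × (2.334/24.5) = 9.0828 × 10⁻⁴ s⁻².
N = √(9.0828 × 10⁻⁴) = 0.030138 rad s⁻¹ ≈ 0.0301 rad s⁻¹.

0.0301 rad s⁻¹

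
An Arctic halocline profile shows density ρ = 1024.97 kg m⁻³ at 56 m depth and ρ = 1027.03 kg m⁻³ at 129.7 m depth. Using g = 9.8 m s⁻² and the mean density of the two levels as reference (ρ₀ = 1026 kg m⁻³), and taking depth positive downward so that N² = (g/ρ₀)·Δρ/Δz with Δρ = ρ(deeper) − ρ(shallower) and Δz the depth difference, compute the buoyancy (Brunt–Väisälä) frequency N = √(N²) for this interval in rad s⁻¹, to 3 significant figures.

Δρ = 1027.03 − 1024.97 = 2.06 kg m⁻³ over Δz = 129.7 − 56 = 73.7 m.
N² = (9.8/1026) × (2.06/73.7) = 2.6698 × 10⁻⁴ s⁻².
N = √(2.6698 × 10⁻⁴) = 0.016340 rad s⁻¹ ≈ 0.0163 rad s⁻¹.

0.0163 rad s⁻¹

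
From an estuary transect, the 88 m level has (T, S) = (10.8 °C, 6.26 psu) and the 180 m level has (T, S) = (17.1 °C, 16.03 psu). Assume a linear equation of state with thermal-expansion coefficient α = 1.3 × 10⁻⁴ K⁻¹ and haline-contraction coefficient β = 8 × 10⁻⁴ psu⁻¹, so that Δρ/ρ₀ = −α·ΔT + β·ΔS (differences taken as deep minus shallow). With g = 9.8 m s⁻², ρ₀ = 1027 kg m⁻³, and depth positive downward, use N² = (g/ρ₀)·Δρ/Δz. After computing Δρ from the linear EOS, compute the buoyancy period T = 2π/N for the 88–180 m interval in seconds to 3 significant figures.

230 s

ΔT = +6.3 K, ΔS = +9.77 psu (deep − shallow).
Δρ/ρ₀ = −αΔT + βΔS = -8.19 × 10⁻⁴ + 7.816 × 10⁻³ = 6.997 × 10⁻³, so Δρ ≈ 7.186 kg m⁻³.
N² = (g/ρ₀)·Δρ/Δz = g·(Δρ/ρ₀)/Δz = 9.8 × 6.997 × 10⁻³ / 92 = 7.4533 × 10⁻⁴ s⁻².
N = √(7.4533 × 10⁻⁴) = 0.027301 rad s⁻¹ → T = 2π/N = 230.14 s ≈ 230 s.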